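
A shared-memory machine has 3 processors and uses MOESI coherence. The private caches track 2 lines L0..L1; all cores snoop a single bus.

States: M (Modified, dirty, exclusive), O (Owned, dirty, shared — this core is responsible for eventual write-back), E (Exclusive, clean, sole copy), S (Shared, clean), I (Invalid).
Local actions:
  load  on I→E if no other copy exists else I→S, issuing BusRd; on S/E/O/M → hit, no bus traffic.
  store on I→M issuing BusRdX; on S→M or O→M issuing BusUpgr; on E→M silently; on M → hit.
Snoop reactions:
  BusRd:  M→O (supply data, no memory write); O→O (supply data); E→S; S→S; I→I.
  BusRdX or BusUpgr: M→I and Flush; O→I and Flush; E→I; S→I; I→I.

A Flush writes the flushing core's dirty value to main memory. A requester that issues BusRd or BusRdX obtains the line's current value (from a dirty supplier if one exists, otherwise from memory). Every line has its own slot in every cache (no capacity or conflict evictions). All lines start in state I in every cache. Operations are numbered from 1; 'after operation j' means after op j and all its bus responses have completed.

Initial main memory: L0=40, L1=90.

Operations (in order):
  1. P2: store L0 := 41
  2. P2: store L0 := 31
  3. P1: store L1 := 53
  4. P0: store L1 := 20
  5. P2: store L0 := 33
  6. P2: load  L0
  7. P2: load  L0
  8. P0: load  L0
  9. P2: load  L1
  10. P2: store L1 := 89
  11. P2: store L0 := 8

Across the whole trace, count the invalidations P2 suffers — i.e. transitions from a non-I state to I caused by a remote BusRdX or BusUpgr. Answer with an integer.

  op1 P2: store L0 := 41 → I/I/M on L0; bus BusRdX; mem=40
  op2 P2: store L0 := 31 → I/I/M on L0; bus (none); mem=40
  op3 P1: store L1 := 53 → I/M/I on L1; bus BusRdX; mem=90
  op4 P0: store L1 := 20 → M/I/I on L1; bus BusRdX Flush; mem=53
  op5 P2: store L0 := 33 → I/I/M on L0; bus (none); mem=40
  op6 P2: load  L0 → I/I/M on L0; bus (none); mem=40
  op7 P2: load  L0 → I/I/M on L0; bus (none); mem=40
  op8 P0: load  L0 → S/I/O on L0; bus BusRd; mem=40
  op9 P2: load  L1 → O/I/S on L1; bus BusRd; mem=53
  op10 P2: store L1 := 89 → I/I/M on L1; bus BusUpgr Flush; mem=20
  op11 P2: store L0 := 8 → I/I/M on L0; bus BusUpgr; mem=40

invalidations = 0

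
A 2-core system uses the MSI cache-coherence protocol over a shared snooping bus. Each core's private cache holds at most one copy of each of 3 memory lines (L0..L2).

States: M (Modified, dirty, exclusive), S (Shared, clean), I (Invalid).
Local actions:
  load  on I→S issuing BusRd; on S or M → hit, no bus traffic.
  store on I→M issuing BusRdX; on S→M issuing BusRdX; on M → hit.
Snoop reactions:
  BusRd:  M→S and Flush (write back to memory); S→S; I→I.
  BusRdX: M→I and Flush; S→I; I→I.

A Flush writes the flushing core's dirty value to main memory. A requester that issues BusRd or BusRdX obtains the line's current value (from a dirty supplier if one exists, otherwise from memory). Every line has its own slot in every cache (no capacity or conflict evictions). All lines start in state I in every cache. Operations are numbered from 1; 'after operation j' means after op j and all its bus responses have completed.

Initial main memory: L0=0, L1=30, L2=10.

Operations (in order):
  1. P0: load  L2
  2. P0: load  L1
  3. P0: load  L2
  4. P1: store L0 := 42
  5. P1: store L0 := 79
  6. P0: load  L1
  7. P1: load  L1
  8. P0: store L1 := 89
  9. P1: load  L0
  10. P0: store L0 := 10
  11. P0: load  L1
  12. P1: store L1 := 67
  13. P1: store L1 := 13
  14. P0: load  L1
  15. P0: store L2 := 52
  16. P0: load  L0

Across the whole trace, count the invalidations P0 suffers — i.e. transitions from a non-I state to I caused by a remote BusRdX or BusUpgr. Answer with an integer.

invalidations = 1

1. P0: load  L2  bus=[BusRd]  L2: P0=S P1=I  mem[L2]=10
2. P0: load  L1  bus=[BusRd]  L1: P0=S P1=I  mem[L1]=30
3. P0: load  L2  bus=[-]  L2: P0=S P1=I  mem[L2]=10
4. P1: store L0 := 42  bus=[BusRdX]  L0: P0=I P1=M  mem[L0]=0
5. P1: store L0 := 79  bus=[-]  L0: P0=I P1=M  mem[L0]=0
6. P0: load  L1  bus=[-]  L1: P0=S P1=I  mem[L1]=30
7. P1: load  L1  bus=[BusRd]  L1: P0=S P1=S  mem[L1]=30
8. P0: store L1 := 89  bus=[BusRdX]  L1: P0=M P1=I  mem[L1]=30
9. P1: load  L0  bus=[-]  L0: P0=I P1=M  mem[L0]=0
10. P0: store L0 := 10  bus=[BusRdX,Flush]  L0: P0=M P1=I  mem[L0]=79
11. P0: load  L1  bus=[-]  L1: P0=M P1=I  mem[L1]=30
12. P1: store L1 := 67  bus=[BusRdX,Flush]  L1: P0=I P1=M  mem[L1]=89
13. P1: store L1 := 13  bus=[-]  L1: P0=I P1=M  mem[L1]=89
14. P0: load  L1  bus=[BusRd,Flush]  L1: P0=S P1=S  mem[L1]=13
15. P0: store L2 := 52  bus=[BusRdX]  L2: P0=M P1=I  mem[L2]=10
16. P0: load  L0  bus=[-]  L0: P0=M P1=I  mem[L0]=79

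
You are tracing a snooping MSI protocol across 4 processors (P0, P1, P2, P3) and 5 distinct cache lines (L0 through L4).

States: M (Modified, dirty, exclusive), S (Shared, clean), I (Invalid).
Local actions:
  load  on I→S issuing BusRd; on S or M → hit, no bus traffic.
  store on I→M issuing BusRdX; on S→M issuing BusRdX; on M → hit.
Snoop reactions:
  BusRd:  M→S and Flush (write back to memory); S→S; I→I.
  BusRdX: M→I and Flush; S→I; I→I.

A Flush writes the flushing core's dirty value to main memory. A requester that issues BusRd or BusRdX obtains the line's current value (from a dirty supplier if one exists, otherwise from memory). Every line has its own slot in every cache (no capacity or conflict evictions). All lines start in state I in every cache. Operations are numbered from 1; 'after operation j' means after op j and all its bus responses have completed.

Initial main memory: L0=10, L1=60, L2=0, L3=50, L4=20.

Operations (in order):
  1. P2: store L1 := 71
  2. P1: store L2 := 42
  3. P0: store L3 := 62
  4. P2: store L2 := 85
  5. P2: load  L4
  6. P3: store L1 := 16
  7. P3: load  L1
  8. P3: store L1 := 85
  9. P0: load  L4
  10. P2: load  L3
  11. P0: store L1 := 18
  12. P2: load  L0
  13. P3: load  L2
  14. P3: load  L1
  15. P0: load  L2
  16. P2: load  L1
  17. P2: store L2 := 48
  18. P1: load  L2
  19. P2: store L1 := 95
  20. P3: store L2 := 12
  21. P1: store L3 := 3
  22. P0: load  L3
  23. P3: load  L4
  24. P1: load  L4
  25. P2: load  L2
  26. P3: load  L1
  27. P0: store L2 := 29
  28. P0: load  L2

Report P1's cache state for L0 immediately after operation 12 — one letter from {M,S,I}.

state = I

step 1: P2: store L1 := 71  ⟶  IIMI  (L1)  txn=BusRdX  M[L1]=60
step 2: P1: store L2 := 42  ⟶  IMII  (L2)  txn=BusRdX  M[L2]=0
step 3: P0: store L3 := 62  ⟶  MIII  (L3)  txn=BusRdX  M[L3]=50
step 4: P2: store L2 := 85  ⟶  IIMI  (L2)  txn=BusRdX+Flush  M[L2]=42
step 5: P2: load  L4  ⟶  IISI  (L4)  txn=BusRd  M[L4]=20
step 6: P3: store L1 := 16  ⟶  IIIM  (L1)  txn=BusRdX+Flush  M[L1]=71
step 7: P3: load  L1  ⟶  IIIM  (L1)  txn=∅  M[L1]=71
step 8: P3: store L1 := 85  ⟶  IIIM  (L1)  txn=∅  M[L1]=71
step 9: P0: load  L4  ⟶  SISI  (L4)  txn=BusRd  M[L4]=20
step 10: P2: load  L3  ⟶  SISI  (L3)  txn=BusRd+Flush  M[L3]=62
step 11: P0: store L1 := 18  ⟶  MIII  (L1)  txn=BusRdX+Flush  M[L1]=85
step 12: P2: load  L0  ⟶  IISI  (L0)  txn=BusRd  M[L0]=10
step 13: P3: load  L2  ⟶  IISS  (L2)  txn=BusRd+Flush  M[L2]=85
step 14: P3: load  L1  ⟶  SIIS  (L1)  txn=BusRd+Flush  M[L1]=18
step 15: P0: load  L2  ⟶  SISS  (L2)  txn=BusRd  M[L2]=85
step 16: P2: load  L1  ⟶  SISS  (L1)  txn=BusRd  M[L1]=18
step 17: P2: store L2 := 48  ⟶  IIMI  (L2)  txn=BusRdX  M[L2]=85
step 18: P1: load  L2  ⟶  ISSI  (L2)  txn=BusRd+Flush  M[L2]=48
step 19: P2: store L1 := 95  ⟶  IIMI  (L1)  txn=BusRdX  M[L1]=18
step 20: P3: store L2 := 12  ⟶  IIIM  (L2)  txn=BusRdX  M[L2]=48
step 21: P1: store L3 := 3  ⟶  IMII  (L3)  txn=BusRdX  M[L3]=62
step 22: P0: load  L3  ⟶  SSII  (L3)  txn=BusRd+Flush  M[L3]=3
step 23: P3: load  L4  ⟶  SISS  (L4)  txn=BusRd  M[L4]=20
step 24: P1: load  L4  ⟶  SSSS  (L4)  txn=BusRd  M[L4]=20
step 25: P2: load  L2  ⟶  IISS  (L2)  txn=BusRd+Flush  M[L2]=12
step 26: P3: load  L1  ⟶  IISS  (L1)  txn=BusRd+Flush  M[L1]=95
step 27: P0: store L2 := 29  ⟶  MIII  (L2)  txn=BusRdX  M[L2]=12
step 28: P0: load  L2  ⟶  MIII  (L2)  txn=∅  M[L2]=12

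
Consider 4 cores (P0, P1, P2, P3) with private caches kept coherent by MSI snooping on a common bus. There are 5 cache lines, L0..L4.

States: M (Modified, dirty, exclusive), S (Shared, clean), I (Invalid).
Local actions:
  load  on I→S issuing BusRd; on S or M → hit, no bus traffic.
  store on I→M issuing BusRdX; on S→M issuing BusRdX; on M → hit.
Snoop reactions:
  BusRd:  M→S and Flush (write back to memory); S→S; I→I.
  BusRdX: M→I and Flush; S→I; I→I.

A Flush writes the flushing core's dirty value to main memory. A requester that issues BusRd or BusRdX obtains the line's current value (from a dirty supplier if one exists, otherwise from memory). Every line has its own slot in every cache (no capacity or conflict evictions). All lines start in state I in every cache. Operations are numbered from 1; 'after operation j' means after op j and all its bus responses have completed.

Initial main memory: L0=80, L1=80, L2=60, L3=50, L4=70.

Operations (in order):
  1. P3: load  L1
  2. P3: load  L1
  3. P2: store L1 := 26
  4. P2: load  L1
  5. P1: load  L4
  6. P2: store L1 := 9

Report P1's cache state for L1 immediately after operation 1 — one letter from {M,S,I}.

state = I

[1] P3: load  L1 | P0:I, P1:I, P2:I, P3:S(80) | bus: BusRd
[2] P3: load  L1 | P0:I, P1:I, P2:I, P3:S(80) | bus: none
[3] P2: store L1 := 26 | P0:I, P1:I, P2:M(26), P3:I | bus: BusRdX
[4] P2: load  L1 | P0:I, P1:I, P2:M(26), P3:I | bus: none
[5] P1: load  L4 | P0:I, P1:S(70), P2:I, P3:I | bus: BusRd
[6] P2: store L1 := 9 | P0:I, P1:I, P2:M(9), P3:I | bus: none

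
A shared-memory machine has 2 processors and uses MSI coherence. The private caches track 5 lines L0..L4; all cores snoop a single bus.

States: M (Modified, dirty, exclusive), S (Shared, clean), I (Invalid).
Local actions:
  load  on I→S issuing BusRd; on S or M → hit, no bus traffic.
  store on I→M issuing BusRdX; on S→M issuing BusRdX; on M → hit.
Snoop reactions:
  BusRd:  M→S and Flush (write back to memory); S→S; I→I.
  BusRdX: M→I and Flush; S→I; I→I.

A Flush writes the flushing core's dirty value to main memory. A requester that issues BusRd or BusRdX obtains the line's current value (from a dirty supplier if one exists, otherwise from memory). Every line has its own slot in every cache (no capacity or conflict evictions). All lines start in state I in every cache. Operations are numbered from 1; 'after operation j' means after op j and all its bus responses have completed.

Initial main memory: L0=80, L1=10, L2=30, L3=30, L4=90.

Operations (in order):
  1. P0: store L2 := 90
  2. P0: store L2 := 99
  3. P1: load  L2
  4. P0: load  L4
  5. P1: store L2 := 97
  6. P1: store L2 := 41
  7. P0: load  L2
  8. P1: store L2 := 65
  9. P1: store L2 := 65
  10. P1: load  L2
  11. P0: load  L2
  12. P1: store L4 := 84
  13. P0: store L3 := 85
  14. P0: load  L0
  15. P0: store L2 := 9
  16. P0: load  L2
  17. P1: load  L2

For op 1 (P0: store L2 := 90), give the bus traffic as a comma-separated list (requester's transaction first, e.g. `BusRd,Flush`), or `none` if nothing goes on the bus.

bus = BusRdX

1. P0: store L2 := 90  bus=[BusRdX]  L2: P0=M P1=I  mem[L2]=30
2. P0: store L2 := 99  bus=[-]  L2: P0=M P1=I  mem[L2]=30
3. P1: load  L2  bus=[BusRd,Flush]  L2: P0=S P1=S  mem[L2]=99
4. P0: load  L4  bus=[BusRd]  L4: P0=S P1=I  mem[L4]=90
5. P1: store L2 := 97  bus=[BusRdX]  L2: P0=I P1=M  mem[L2]=99
6. P1: store L2 := 41  bus=[-]  L2: P0=I P1=M  mem[L2]=99
7. P0: load  L2  bus=[BusRd,Flush]  L2: P0=S P1=S  mem[L2]=41
8. P1: store L2 := 65  bus=[BusRdX]  L2: P0=I P1=M  mem[L2]=41
9. P1: store L2 := 65  bus=[-]  L2: P0=I P1=M  mem[L2]=41
10. P1: load  L2  bus=[-]  L2: P0=I P1=M  mem[L2]=41
11. P0: load  L2  bus=[BusRd,Flush]  L2: P0=S P1=S  mem[L2]=65
12. P1: store L4 := 84  bus=[BusRdX]  L4: P0=I P1=M  mem[L4]=90
13. P0: store L3 := 85  bus=[BusRdX]  L3: P0=M P1=I  mem[L3]=30
14. P0: load  L0  bus=[BusRd]  L0: P0=S P1=I  mem[L0]=80
15. P0: store L2 := 9  bus=[BusRdX]  L2: P0=M P1=I  mem[L2]=65
16. P0: load  L2  bus=[-]  L2: P0=M P1=I  mem[L2]=65
17. P1: load  L2  bus=[BusRd,Flush]  L2: P0=S P1=S  mem[L2]=9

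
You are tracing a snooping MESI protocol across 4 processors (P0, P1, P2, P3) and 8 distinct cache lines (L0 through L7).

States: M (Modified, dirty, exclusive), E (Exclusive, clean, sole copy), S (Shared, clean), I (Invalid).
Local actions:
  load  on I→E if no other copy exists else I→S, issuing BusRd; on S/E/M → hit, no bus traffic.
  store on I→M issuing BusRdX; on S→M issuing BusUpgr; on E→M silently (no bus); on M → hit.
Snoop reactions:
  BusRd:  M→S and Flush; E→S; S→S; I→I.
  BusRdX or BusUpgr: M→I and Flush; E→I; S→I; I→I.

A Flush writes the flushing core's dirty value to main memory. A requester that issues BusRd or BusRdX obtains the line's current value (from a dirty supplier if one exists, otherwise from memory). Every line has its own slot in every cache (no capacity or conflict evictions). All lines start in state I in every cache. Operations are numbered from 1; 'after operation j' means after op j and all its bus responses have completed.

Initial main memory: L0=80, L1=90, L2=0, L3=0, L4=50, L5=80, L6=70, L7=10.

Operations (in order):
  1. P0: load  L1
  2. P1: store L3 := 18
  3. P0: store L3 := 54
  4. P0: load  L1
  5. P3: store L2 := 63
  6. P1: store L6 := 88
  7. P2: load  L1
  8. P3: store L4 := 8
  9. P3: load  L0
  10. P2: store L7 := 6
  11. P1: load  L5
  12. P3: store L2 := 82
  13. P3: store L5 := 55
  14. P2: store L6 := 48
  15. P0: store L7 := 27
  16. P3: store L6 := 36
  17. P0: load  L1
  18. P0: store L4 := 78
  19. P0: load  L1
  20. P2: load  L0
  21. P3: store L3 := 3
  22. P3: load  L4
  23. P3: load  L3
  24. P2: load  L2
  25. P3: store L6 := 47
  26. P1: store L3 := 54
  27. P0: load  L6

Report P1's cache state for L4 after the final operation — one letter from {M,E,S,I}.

1. P0: load  L1  bus=[BusRd]  L1: P0=E P1=I P2=I P3=I  mem[L1]=90
2. P1: store L3 := 18  bus=[BusRdX]  L3: P0=I P1=M P2=I P3=I  mem[L3]=0
3. P0: store L3 := 54  bus=[BusRdX,Flush]  L3: P0=M P1=I P2=I P3=I  mem[L3]=18
4. P0: load  L1  bus=[-]  L1: P0=E P1=I P2=I P3=I  mem[L1]=90
5. P3: store L2 := 63  bus=[BusRdX]  L2: P0=I P1=I P2=I P3=M  mem[L2]=0
6. P1: store L6 := 88  bus=[BusRdX]  L6: P0=I P1=M P2=I P3=I  mem[L6]=70
7. P2: load  L1  bus=[BusRd]  L1: P0=S P1=I P2=S P3=I  mem[L1]=90
8. P3: store L4 := 8  bus=[BusRdX]  L4: P0=I P1=I P2=I P3=M  mem[L4]=50
9. P3: load  L0  bus=[BusRd]  L0: P0=I P1=I P2=I P3=E  mem[L0]=80
10. P2: store L7 := 6  bus=[BusRdX]  L7: P0=I P1=I P2=M P3=I  mem[L7]=10
11. P1: load  L5  bus=[BusRd]  L5: P0=I P1=E P2=I P3=I  mem[L5]=80
12. P3: store L2 := 82  bus=[-]  L2: P0=I P1=I P2=I P3=M  mem[L2]=0
13. P3: store L5 := 55  bus=[BusRdX]  L5: P0=I P1=I P2=I P3=M  mem[L5]=80
14. P2: store L6 := 48  bus=[BusRdX,Flush]  L6: P0=I P1=I P2=M P3=I  mem[L6]=88
15. P0: store L7 := 27  bus=[BusRdX,Flush]  L7: P0=M P1=I P2=I P3=I  mem[L7]=6
16. P3: store L6 := 36  bus=[BusRdX,Flush]  L6: P0=I P1=I P2=I P3=M  mem[L6]=48
17. P0: load  L1  bus=[-]  L1: P0=S P1=I P2=S P3=I  mem[L1]=90
18. P0: store L4 := 78  bus=[BusRdX,Flush]  L4: P0=M P1=I P2=I P3=I  mem[L4]=8
19. P0: load  L1  bus=[-]  L1: P0=S P1=I P2=S P3=I  mem[L1]=90
20. P2: load  L0  bus=[BusRd]  L0: P0=I P1=I P2=S P3=S  mem[L0]=80
21. P3: store L3 := 3  bus=[BusRdX,Flush]  L3: P0=I P1=I P2=I P3=M  mem[L3]=54
22. P3: load  L4  bus=[BusRd,Flush]  L4: P0=S P1=I P2=I P3=S  mem[L4]=78
23. P3: load  L3  bus=[-]  L3: P0=I P1=I P2=I P3=M  mem[L3]=54
24. P2: load  L2  bus=[BusRd,Flush]  L2: P0=I P1=I P2=S P3=S  mem[L2]=82
25. P3: store L6 := 47  bus=[-]  L6: P0=I P1=I P2=I P3=M  mem[L6]=48
26. P1: store L3 := 54  bus=[BusRdX,Flush]  L3: P0=I P1=M P2=I P3=I  mem[L3]=3
27. P0: load  L6  bus=[BusRd,Flush]  L6: P0=S P1=I P2=I P3=S  mem[L6]=47

state = I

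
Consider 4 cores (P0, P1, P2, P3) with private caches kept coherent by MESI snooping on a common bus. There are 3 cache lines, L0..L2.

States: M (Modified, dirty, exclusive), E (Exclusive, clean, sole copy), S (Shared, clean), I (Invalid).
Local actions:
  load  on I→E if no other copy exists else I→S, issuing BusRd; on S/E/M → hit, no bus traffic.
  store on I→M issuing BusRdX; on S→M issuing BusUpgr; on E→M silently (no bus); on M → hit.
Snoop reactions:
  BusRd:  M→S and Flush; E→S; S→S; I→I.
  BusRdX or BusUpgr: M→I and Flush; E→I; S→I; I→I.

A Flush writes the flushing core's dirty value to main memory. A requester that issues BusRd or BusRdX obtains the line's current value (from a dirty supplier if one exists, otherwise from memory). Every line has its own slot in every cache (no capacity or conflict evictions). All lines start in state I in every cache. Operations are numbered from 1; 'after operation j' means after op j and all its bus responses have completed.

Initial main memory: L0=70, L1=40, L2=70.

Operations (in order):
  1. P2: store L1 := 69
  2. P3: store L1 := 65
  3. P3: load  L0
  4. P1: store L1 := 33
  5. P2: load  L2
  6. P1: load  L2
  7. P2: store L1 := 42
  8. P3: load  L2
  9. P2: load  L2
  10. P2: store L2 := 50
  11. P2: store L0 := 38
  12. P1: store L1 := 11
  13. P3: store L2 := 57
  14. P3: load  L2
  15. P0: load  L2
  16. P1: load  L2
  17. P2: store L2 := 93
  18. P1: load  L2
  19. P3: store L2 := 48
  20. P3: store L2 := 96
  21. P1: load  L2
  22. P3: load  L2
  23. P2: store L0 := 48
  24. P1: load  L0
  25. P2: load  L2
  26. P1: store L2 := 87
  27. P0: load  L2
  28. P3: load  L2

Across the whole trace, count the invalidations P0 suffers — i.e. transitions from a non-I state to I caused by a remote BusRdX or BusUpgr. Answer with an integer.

invalidations = 1

  op1 P2: store L1 := 69 → I/I/M/I on L1; bus BusRdX; mem=40
  op2 P3: store L1 := 65 → I/I/I/M on L1; bus BusRdX Flush; mem=69
  op3 P3: load  L0 → I/I/I/E on L0; bus BusRd; mem=70
  op4 P1: store L1 := 33 → I/M/I/I on L1; bus BusRdX Flush; mem=65
  op5 P2: load  L2 → I/I/E/I on L2; bus BusRd; mem=70
  op6 P1: load  L2 → I/S/S/I on L2; bus BusRd; mem=70
  op7 P2: store L1 := 42 → I/I/M/I on L1; bus BusRdX Flush; mem=33
  op8 P3: load  L2 → I/S/S/S on L2; bus BusRd; mem=70
  op9 P2: load  L2 → I/S/S/S on L2; bus (none); mem=70
  op10 P2: store L2 := 50 → I/I/M/I on L2; bus BusUpgr; mem=70
  op11 P2: store L0 := 38 → I/I/M/I on L0; bus BusRdX; mem=70
  op12 P1: store L1 := 11 → I/M/I/I on L1; bus BusRdX Flush; mem=42
  op13 P3: store L2 := 57 → I/I/I/M on L2; bus BusRdX Flush; mem=50
  op14 P3: load  L2 → I/I/I/M on L2; bus (none); mem=50
  op15 P0: load  L2 → S/I/I/S on L2; bus BusRd Flush; mem=57
  op16 P1: load  L2 → S/S/I/S on L2; bus BusRd; mem=57
  op17 P2: store L2 := 93 → I/I/M/I on L2; bus BusRdX; mem=57
  op18 P1: load  L2 → I/S/S/I on L2; bus BusRd Flush; mem=93
  op19 P3: store L2 := 48 → I/I/I/M on L2; bus BusRdX; mem=93
  op20 P3: store L2 := 96 → I/I/I/M on L2; bus (none); mem=93
  op21 P1: load  L2 → I/S/I/S on L2; bus BusRd Flush; mem=96
  op22 P3: load  L2 → I/S/I/S on L2; bus (none); mem=96
  op23 P2: store L0 := 48 → I/I/M/I on L0; bus (none); mem=70
  op24 P1: load  L0 → I/S/S/I on L0; bus BusRd Flush; mem=48
  op25 P2: load  L2 → I/S/S/S on L2; bus BusRd; mem=96
  op26 P1: store L2 := 87 → I/M/I/I on L2; bus BusUpgr; mem=96
  op27 P0: load  L2 → S/S/I/I on L2; bus BusRd Flush; mem=87
  op28 P3: load  L2 → S/S/I/S on L2; bus BusRd; mem=87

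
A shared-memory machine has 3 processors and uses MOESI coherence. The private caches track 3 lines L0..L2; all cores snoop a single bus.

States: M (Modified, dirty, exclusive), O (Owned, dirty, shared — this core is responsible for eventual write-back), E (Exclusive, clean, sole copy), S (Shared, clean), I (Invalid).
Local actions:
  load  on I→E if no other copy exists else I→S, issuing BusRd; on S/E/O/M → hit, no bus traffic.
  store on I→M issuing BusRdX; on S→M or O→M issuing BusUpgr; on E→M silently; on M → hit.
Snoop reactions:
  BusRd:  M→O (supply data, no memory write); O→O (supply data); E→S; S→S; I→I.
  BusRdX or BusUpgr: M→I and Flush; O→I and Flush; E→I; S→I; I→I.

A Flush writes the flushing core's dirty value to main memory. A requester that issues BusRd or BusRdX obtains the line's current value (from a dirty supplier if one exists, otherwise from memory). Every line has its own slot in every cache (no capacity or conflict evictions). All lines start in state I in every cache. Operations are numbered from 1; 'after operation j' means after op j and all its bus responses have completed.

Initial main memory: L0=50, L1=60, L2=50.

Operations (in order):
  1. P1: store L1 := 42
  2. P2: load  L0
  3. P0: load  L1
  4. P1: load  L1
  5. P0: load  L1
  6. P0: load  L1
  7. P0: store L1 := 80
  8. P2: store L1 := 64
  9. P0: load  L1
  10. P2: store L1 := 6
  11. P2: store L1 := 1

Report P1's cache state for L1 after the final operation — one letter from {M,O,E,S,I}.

  op1 P1: store L1 := 42 → I/M/I on L1; bus BusRdX; mem=60
  op2 P2: load  L0 → I/I/E on L0; bus BusRd; mem=50
  op3 P0: load  L1 → S/O/I on L1; bus BusRd; mem=60
  op4 P1: load  L1 → S/O/I on L1; bus (none); mem=60
  op5 P0: load  L1 → S/O/I on L1; bus (none); mem=60
  op6 P0: load  L1 → S/O/I on L1; bus (none); mem=60
  op7 P0: store L1 := 80 → M/I/I on L1; bus BusUpgr Flush; mem=42
  op8 P2: store L1 := 64 → I/I/M on L1; bus BusRdX Flush; mem=80
  op9 P0: load  L1 → S/I/O on L1; bus BusRd; mem=80
  op10 P2: store L1 := 6 → I/I/M on L1; bus BusUpgr; mem=80
  op11 P2: store L1 := 1 → I/I/M on L1; bus (none); mem=80

state = I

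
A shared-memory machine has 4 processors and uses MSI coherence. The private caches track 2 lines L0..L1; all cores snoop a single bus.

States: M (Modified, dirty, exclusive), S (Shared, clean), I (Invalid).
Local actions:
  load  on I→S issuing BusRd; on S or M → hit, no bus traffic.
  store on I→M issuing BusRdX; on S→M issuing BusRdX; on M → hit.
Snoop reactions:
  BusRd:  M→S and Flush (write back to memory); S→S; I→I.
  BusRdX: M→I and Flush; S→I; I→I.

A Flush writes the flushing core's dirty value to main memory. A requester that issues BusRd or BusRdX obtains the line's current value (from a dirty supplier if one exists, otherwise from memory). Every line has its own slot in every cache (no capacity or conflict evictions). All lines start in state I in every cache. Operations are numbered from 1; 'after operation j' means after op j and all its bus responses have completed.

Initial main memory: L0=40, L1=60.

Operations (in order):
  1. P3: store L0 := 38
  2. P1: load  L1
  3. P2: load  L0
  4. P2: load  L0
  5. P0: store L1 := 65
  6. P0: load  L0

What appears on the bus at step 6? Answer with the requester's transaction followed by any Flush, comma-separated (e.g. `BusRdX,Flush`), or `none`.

bus = BusRd

step 1: P3: store L0 := 38  ⟶  IIIM  (L0)  txn=BusRdX  M[L0]=40
step 2: P1: load  L1  ⟶  ISII  (L1)  txn=BusRd  M[L1]=60
step 3: P2: load  L0  ⟶  IISS  (L0)  txn=BusRd+Flush  M[L0]=38
step 4: P2: load  L0  ⟶  IISS  (L0)  txn=∅  M[L0]=38
step 5: P0: store L1 := 65  ⟶  MIII  (L1)  txn=BusRdX  M[L1]=60
step 6: P0: load  L0  ⟶  SISS  (L0)  txn=BusRd  M[L0]=38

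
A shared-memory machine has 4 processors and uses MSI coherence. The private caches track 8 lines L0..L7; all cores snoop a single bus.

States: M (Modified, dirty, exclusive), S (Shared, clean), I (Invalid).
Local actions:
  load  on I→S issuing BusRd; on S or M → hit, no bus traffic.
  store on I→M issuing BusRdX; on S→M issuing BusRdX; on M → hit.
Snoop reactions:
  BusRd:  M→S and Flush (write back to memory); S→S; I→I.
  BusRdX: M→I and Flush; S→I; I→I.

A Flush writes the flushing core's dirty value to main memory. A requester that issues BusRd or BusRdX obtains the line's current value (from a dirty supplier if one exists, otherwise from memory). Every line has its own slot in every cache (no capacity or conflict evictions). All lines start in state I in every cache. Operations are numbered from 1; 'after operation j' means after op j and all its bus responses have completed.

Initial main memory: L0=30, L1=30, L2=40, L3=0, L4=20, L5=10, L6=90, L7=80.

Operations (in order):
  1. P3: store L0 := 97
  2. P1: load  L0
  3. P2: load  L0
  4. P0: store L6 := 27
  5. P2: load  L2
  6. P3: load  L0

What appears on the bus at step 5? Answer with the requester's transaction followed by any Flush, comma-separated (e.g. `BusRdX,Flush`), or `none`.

bus = BusRd

[1] P3: store L0 := 97 | P0:I, P1:I, P2:I, P3:M(97) | bus: BusRdX
[2] P1: load  L0 | P0:I, P1:S(97), P2:I, P3:S(97) | bus: BusRd,Flush
[3] P2: load  L0 | P0:I, P1:S(97), P2:S(97), P3:S(97) | bus: BusRd
[4] P0: store L6 := 27 | P0:M(27), P1:I, P2:I, P3:I | bus: BusRdX
[5] P2: load  L2 | P0:I, P1:I, P2:S(40), P3:I | bus: BusRd
[6] P3: load  L0 | P0:I, P1:S(97), P2:S(97), P3:S(97) | bus: none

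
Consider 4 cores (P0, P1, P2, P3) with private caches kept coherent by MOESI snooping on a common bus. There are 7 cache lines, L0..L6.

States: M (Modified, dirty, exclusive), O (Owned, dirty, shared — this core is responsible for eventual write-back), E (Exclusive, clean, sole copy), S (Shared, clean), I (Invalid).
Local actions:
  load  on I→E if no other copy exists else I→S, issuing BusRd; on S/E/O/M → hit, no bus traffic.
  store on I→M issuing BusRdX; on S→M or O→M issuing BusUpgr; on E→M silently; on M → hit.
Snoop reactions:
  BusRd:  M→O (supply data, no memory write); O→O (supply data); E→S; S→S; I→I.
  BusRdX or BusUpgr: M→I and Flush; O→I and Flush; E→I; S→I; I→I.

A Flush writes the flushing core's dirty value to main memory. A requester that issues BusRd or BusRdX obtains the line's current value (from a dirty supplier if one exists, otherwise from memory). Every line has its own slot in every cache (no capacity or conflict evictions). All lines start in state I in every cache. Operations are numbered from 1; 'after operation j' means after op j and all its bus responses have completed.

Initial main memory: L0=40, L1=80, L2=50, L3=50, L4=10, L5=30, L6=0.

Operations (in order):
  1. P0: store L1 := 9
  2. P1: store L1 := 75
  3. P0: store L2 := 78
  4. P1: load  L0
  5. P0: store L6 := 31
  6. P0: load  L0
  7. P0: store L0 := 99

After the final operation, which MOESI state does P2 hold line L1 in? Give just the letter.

state = I

1. P0: store L1 := 9  bus=[BusRdX]  L1: P0=M P1=I P2=I P3=I  mem[L1]=80
2. P1: store L1 := 75  bus=[BusRdX,Flush]  L1: P0=I P1=M P2=I P3=I  mem[L1]=9
3. P0: store L2 := 78  bus=[BusRdX]  L2: P0=M P1=I P2=I P3=I  mem[L2]=50
4. P1: load  L0  bus=[BusRd]  L0: P0=I P1=E P2=I P3=I  mem[L0]=40
5. P0: store L6 := 31  bus=[BusRdX]  L6: P0=M P1=I P2=I P3=I  mem[L6]=0
6. P0: load  L0  bus=[BusRd]  L0: P0=S P1=S P2=I P3=I  mem[L0]=40
7. P0: store L0 := 99  bus=[BusUpgr]  L0: P0=M P1=I P2=I P3=I  mem[L0]=40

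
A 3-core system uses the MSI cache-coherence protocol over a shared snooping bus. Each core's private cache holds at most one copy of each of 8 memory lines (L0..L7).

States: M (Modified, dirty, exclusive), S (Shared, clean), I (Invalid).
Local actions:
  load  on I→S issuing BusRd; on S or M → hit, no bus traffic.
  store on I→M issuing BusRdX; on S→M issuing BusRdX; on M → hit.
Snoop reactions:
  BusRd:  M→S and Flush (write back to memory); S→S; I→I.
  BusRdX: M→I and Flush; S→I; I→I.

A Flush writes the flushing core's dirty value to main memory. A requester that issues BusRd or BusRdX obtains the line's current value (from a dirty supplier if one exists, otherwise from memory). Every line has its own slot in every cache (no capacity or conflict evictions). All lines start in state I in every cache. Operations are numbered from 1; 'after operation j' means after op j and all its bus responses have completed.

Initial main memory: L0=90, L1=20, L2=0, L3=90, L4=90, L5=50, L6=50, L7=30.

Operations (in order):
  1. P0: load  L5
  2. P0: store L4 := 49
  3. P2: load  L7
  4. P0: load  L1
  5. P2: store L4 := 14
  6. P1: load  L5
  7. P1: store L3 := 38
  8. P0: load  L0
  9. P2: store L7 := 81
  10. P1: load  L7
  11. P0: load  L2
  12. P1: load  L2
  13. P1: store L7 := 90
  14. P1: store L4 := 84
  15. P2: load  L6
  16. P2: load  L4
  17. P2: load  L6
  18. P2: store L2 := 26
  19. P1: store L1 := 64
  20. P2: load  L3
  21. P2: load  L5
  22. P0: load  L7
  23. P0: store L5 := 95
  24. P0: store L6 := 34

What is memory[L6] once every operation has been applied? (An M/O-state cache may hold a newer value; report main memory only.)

memory[L6] = 50

1. P0: load  L5  bus=[BusRd]  L5: P0=S P1=I P2=I  mem[L5]=50
2. P0: store L4 := 49  bus=[BusRdX]  L4: P0=M P1=I P2=I  mem[L4]=90
3. P2: load  L7  bus=[BusRd]  L7: P0=I P1=I P2=S  mem[L7]=30
4. P0: load  L1  bus=[BusRd]  L1: P0=S P1=I P2=I  mem[L1]=20
5. P2: store L4 := 14  bus=[BusRdX,Flush]  L4: P0=I P1=I P2=M  mem[L4]=49
6. P1: load  L5  bus=[BusRd]  L5: P0=S P1=S P2=I  mem[L5]=50
7. P1: store L3 := 38  bus=[BusRdX]  L3: P0=I P1=M P2=I  mem[L3]=90
8. P0: load  L0  bus=[BusRd]  L0: P0=S P1=I P2=I  mem[L0]=90
9. P2: store L7 := 81  bus=[BusRdX]  L7: P0=I P1=I P2=M  mem[L7]=30
10. P1: load  L7  bus=[BusRd,Flush]  L7: P0=I P1=S P2=S  mem[L7]=81
11. P0: load  L2  bus=[BusRd]  L2: P0=S P1=I P2=I  mem[L2]=0
12. P1: load  L2  bus=[BusRd]  L2: P0=S P1=S P2=I  mem[L2]=0
13. P1: store L7 := 90  bus=[BusRdX]  L7: P0=I P1=M P2=I  mem[L7]=81
14. P1: store L4 := 84  bus=[BusRdX,Flush]  L4: P0=I P1=M P2=I  mem[L4]=14
15. P2: load  L6  bus=[BusRd]  L6: P0=I P1=I P2=S  mem[L6]=50
16. P2: load  L4  bus=[BusRd,Flush]  L4: P0=I P1=S P2=S  mem[L4]=84
17. P2: load  L6  bus=[-]  L6: P0=I P1=I P2=S  mem[L6]=50
18. P2: store L2 := 26  bus=[BusRdX]  L2: P0=I P1=I P2=M  mem[L2]=0
19. P1: store L1 := 64  bus=[BusRdX]  L1: P0=I P1=M P2=I  mem[L1]=20
20. P2: load  L3  bus=[BusRd,Flush]  L3: P0=I P1=S P2=S  mem[L3]=38
21. P2: load  L5  bus=[BusRd]  L5: P0=S P1=S P2=S  mem[L5]=50
22. P0: load  L7  bus=[BusRd,Flush]  L7: P0=S P1=S P2=I  mem[L7]=90
23. P0: store L5 := 95  bus=[BusRdX]  L5: P0=M P1=I P2=I  mem[L5]=50
24. P0: store L6 := 34  bus=[BusRdX]  L6: P0=M P1=I P2=I  mem[L6]=50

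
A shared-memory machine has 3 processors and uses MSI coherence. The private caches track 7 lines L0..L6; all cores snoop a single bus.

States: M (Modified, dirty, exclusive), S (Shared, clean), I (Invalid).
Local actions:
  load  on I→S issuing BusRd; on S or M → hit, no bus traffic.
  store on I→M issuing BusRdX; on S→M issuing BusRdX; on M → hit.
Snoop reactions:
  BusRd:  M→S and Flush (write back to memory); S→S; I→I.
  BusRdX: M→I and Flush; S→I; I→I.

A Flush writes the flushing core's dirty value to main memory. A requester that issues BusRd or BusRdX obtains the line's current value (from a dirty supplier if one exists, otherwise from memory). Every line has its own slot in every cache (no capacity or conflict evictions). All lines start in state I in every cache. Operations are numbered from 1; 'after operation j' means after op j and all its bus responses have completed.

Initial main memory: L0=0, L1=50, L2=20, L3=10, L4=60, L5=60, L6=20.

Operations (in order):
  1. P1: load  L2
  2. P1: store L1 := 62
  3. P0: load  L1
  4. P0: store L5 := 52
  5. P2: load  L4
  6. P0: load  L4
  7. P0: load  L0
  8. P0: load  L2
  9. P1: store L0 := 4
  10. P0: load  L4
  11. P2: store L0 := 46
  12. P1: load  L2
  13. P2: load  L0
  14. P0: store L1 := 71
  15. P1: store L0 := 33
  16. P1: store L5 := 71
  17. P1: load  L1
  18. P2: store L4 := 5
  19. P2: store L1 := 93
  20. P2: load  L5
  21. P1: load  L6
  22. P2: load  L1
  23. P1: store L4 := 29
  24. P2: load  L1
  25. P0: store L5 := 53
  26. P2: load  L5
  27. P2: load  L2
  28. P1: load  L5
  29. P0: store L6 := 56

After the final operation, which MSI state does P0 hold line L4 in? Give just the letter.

[1] P1: load  L2 | P0:I, P1:S(20), P2:I | bus: BusRd
[2] P1: store L1 := 62 | P0:I, P1:M(62), P2:I | bus: BusRdX
[3] P0: load  L1 | P0:S(62), P1:S(62), P2:I | bus: BusRd,Flush
[4] P0: store L5 := 52 | P0:M(52), P1:I, P2:I | bus: BusRdX
[5] P2: load  L4 | P0:I, P1:I, P2:S(60) | bus: BusRd
[6] P0: load  L4 | P0:S(60), P1:I, P2:S(60) | bus: BusRd
[7] P0: load  L0 | P0:S(0), P1:I, P2:I | bus: BusRd
[8] P0: load  L2 | P0:S(20), P1:S(20), P2:I | bus: BusRd
[9] P1: store L0 := 4 | P0:I, P1:M(4), P2:I | bus: BusRdX
[10] P0: load  L4 | P0:S(60), P1:I, P2:S(60) | bus: none
[11] P2: store L0 := 46 | P0:I, P1:I, P2:M(46) | bus: BusRdX,Flush
[12] P1: load  L2 | P0:S(20), P1:S(20), P2:I | bus: none
[13] P2: load  L0 | P0:I, P1:I, P2:M(46) | bus: none
[14] P0: store L1 := 71 | P0:M(71), P1:I, P2:I | bus: BusRdX
[15] P1: store L0 := 33 | P0:I, P1:M(33), P2:I | bus: BusRdX,Flush
[16] P1: store L5 := 71 | P0:I, P1:M(71), P2:I | bus: BusRdX,Flush
[17] P1: load  L1 | P0:S(71), P1:S(71), P2:I | bus: BusRd,Flush
[18] P2: store L4 := 5 | P0:I, P1:I, P2:M(5) | bus: BusRdX
[19] P2: store L1 := 93 | P0:I, P1:I, P2:M(93) | bus: BusRdX
[20] P2: load  L5 | P0:I, P1:S(71), P2:S(71) | bus: BusRd,Flush
[21] P1: load  L6 | P0:I, P1:S(20), P2:I | bus: BusRd
[22] P2: load  L1 | P0:I, P1:I, P2:M(93) | bus: none
[23] P1: store L4 := 29 | P0:I, P1:M(29), P2:I | bus: BusRdX,Flush
[24] P2: load  L1 | P0:I, P1:I, P2:M(93) | bus: none
[25] P0: store L5 := 53 | P0:M(53), P1:I, P2:I | bus: BusRdX
[26] P2: load  L5 | P0:S(53), P1:I, P2:S(53) | bus: BusRd,Flush
[27] P2: load  L2 | P0:S(20), P1:S(20), P2:S(20) | bus: BusRd
[28] P1: load  L5 | P0:S(53), P1:S(53), P2:S(53) | bus: BusRd
[29] P0: store L6 := 56 | P0:M(56), P1:I, P2:I | bus: BusRdX

state = I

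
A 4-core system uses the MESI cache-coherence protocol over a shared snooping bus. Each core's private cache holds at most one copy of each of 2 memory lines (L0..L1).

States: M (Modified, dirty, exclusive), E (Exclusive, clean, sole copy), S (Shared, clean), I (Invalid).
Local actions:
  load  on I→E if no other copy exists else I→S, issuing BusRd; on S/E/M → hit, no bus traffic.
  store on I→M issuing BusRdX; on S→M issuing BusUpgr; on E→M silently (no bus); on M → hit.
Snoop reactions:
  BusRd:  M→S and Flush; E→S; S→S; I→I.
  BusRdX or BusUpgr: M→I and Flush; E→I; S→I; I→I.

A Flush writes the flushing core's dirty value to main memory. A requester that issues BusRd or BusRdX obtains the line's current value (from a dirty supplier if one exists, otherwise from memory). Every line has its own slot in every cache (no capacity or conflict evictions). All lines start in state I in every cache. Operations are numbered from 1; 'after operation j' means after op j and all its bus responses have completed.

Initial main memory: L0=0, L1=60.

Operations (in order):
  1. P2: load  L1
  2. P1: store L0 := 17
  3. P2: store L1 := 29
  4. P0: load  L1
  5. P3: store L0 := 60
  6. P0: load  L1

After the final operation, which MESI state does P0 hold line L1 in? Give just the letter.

1. P2: load  L1  bus=[BusRd]  L1: P0=I P1=I P2=E P3=I  mem[L1]=60
2. P1: store L0 := 17  bus=[BusRdX]  L0: P0=I P1=M P2=I P3=I  mem[L0]=0
3. P2: store L1 := 29  bus=[-]  L1: P0=I P1=I P2=M P3=I  mem[L1]=60
4. P0: load  L1  bus=[BusRd,Flush]  L1: P0=S P1=I P2=S P3=I  mem[L1]=29
5. P3: store L0 := 60  bus=[BusRdX,Flush]  L0: P0=I P1=I P2=I P3=M  mem[L0]=17
6. P0: load  L1  bus=[-]  L1: P0=S P1=I P2=S P3=I  mem[L1]=29

state = S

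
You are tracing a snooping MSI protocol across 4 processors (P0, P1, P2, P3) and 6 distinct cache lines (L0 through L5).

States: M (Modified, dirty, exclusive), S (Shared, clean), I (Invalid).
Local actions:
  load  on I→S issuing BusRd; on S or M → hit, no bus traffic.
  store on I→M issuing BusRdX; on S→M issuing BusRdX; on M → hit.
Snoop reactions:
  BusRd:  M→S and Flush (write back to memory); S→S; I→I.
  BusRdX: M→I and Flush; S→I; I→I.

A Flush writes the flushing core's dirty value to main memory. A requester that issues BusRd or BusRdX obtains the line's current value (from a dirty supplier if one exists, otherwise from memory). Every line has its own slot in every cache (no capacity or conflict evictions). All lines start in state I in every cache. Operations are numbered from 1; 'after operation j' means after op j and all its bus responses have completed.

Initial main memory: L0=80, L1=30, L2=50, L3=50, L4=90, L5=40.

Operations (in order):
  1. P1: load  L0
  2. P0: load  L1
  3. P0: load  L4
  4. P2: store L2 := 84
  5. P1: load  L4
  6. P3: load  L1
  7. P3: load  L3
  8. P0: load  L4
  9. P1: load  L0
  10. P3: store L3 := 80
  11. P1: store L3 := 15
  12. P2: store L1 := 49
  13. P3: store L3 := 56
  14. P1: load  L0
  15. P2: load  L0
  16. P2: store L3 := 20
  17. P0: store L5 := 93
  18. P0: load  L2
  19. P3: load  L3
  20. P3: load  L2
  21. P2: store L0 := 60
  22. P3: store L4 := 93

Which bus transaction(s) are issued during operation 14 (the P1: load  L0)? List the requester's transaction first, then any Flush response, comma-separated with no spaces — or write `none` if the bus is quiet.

  op1 P1: load  L0 → I/S/I/I on L0; bus BusRd; mem=80
  op2 P0: load  L1 → S/I/I/I on L1; bus BusRd; mem=30
  op3 P0: load  L4 → S/I/I/I on L4; bus BusRd; mem=90
  op4 P2: store L2 := 84 → I/I/M/I on L2; bus BusRdX; mem=50
  op5 P1: load  L4 → S/S/I/I on L4; bus BusRd; mem=90
  op6 P3: load  L1 → S/I/I/S on L1; bus BusRd; mem=30
  op7 P3: load  L3 → I/I/I/S on L3; bus BusRd; mem=50
  op8 P0: load  L4 → S/S/I/I on L4; bus (none); mem=90
  op9 P1: load  L0 → I/S/I/I on L0; bus (none); mem=80
  op10 P3: store L3 := 80 → I/I/I/M on L3; bus BusRdX; mem=50
  op11 P1: store L3 := 15 → I/M/I/I on L3; bus BusRdX Flush; mem=80
  op12 P2: store L1 := 49 → I/I/M/I on L1; bus BusRdX; mem=30
  op13 P3: store L3 := 56 → I/I/I/M on L3; bus BusRdX Flush; mem=15
  op14 P1: load  L0 → I/S/I/I on L0; bus (none); mem=80
  op15 P2: load  L0 → I/S/S/I on L0; bus BusRd; mem=80
  op16 P2: store L3 := 20 → I/I/M/I on L3; bus BusRdX Flush; mem=56
  op17 P0: store L5 := 93 → M/I/I/I on L5; bus BusRdX; mem=40
  op18 P0: load  L2 → S/I/S/I on L2; bus BusRd Flush; mem=84
  op19 P3: load  L3 → I/I/S/S on L3; bus BusRd Flush; mem=20
  op20 P3: load  L2 → S/I/S/S on L2; bus BusRd; mem=84
  op21 P2: store L0 := 60 → I/I/M/I on L0; bus BusRdX; mem=80
  op22 P3: store L4 := 93 → I/I/I/M on L4; bus BusRdX; mem=90

bus = none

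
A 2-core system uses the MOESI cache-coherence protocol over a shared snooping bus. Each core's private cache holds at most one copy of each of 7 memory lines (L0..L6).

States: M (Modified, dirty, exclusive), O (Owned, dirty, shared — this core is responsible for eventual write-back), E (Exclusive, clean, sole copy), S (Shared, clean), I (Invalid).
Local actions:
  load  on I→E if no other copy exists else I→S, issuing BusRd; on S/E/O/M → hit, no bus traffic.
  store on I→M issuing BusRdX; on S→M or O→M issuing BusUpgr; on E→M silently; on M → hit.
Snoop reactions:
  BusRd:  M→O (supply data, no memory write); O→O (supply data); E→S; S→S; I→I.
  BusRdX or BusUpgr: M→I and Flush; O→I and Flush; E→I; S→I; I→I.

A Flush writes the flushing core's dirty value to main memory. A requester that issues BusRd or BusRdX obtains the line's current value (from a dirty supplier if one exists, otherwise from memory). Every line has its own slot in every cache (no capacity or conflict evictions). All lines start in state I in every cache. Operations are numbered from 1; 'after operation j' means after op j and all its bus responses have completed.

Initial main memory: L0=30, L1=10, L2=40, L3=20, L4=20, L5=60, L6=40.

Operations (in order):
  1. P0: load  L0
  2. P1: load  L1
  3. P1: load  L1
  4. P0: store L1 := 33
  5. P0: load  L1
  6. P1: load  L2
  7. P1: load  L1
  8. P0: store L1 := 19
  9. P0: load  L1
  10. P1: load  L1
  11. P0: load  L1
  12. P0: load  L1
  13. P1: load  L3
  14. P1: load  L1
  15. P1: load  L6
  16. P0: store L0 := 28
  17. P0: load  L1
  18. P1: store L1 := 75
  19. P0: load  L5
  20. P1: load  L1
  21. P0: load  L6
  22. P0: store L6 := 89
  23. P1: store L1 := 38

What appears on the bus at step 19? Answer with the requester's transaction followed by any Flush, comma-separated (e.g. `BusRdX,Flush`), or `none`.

  op1 P0: load  L0 → E/I on L0; bus BusRd; mem=30
  op2 P1: load  L1 → I/E on L1; bus BusRd; mem=10
  op3 P1: load  L1 → I/E on L1; bus (none); mem=10
  op4 P0: store L1 := 33 → M/I on L1; bus BusRdX; mem=10
  op5 P0: load  L1 → M/I on L1; bus (none); mem=10
  op6 P1: load  L2 → I/E on L2; bus BusRd; mem=40
  op7 P1: load  L1 → O/S on L1; bus BusRd; mem=10
  op8 P0: store L1 := 19 → M/I on L1; bus BusUpgr; mem=10
  op9 P0: load  L1 → M/I on L1; bus (none); mem=10
  op10 P1: load  L1 → O/S on L1; bus BusRd; mem=10
  op11 P0: load  L1 → O/S on L1; bus (none); mem=10
  op12 P0: load  L1 → O/S on L1; bus (none); mem=10
  op13 P1: load  L3 → I/E on L3; bus BusRd; mem=20
  op14 P1: load  L1 → O/S on L1; bus (none); mem=10
  op15 P1: load  L6 → I/E on L6; bus BusRd; mem=40
  op16 P0: store L0 := 28 → M/I on L0; bus (none); mem=30
  op17 P0: load  L1 → O/S on L1; bus (none); mem=10
  op18 P1: store L1 := 75 → I/M on L1; bus BusUpgr Flush; mem=19
  op19 P0: load  L5 → E/I on L5; bus BusRd; mem=60
  op20 P1: load  L1 → I/M on L1; bus (none); mem=19
  op21 P0: load  L6 → S/S on L6; bus BusRd; mem=40
  op22 P0: store L6 := 89 → M/I on L6; bus BusUpgr; mem=40
  op23 P1: store L1 := 38 → I/M on L1; bus (none); mem=19

bus = BusRd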